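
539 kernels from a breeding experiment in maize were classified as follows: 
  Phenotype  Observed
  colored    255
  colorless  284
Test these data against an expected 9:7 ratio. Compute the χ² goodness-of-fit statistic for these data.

17.506

Total ratio parts = 16. Expected numbers out of 539:
  colored: 539 × 9/16 = 303.1875
  colorless: 539 × 7/16 = 235.8125
χ² = Σ (O − E)² / E
  colored: (255 − 303.1875)² / 303.1875 = 7.6587
  colorless: (284 − 235.8125)² / 235.8125 = 9.8470
χ² = 7.6587 + 9.8470 = 17.5057 ≈ 17.506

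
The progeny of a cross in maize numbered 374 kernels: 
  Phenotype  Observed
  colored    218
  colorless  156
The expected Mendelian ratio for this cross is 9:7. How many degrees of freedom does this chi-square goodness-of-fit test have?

1

A goodness-of-fit test with 2 phenotype classes has df = 2 − 1 = 1.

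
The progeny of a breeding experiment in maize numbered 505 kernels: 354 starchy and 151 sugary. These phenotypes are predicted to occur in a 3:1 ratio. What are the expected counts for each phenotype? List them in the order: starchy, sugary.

378.75, 126.25

Total ratio parts = 4. Expected numbers out of 505:
  starchy: 505 × 3/4 = 378.75
  sugary: 505 × 1/4 = 126.25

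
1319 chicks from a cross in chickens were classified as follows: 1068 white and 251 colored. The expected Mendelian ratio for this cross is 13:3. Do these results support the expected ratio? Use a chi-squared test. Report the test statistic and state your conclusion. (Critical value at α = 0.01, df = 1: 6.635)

Under the 13:3 hypothesis (Σ ratio = 16, N = 1319):
  white: 1319 × 13/16 = 1071.6875
  colored: 1319 × 3/16 = 247.3125
χ² = Σ (O − E)² / E
  white: (1068 − 1071.6875)² / 1071.6875 = 0.0127
  colored: (251 − 247.3125)² / 247.3125 = 0.0550
χ² = 0.0127 + 0.0550 = 0.0677 ≈ 0.068
Degrees of freedom = 2 − 1 = 1; critical value at α = 0.01 is 6.635.
Since 0.068 < 6.635, we fail to reject the null hypothesis — the data are consistent with the 13:3 ratio.

0.068; consistent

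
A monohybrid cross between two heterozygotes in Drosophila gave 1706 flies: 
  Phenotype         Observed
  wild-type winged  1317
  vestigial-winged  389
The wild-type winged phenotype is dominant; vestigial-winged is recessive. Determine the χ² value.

For a monohybrid cross between heterozygotes with complete dominance, the expected phenotypic ratio is 3:1.
Expected counts for N = 1706 under a 3:1 ratio (total parts = 4):
  wild-type winged: 1706 × 3/4 = 1279.5
  vestigial-winged: 1706 × 1/4 = 426.5
χ² = Σ (O − E)² / E
  wild-type winged: (1317 − 1279.5)² / 1279.5 = 1.0991
  vestigial-winged: (389 − 426.5)² / 426.5 = 3.2972
χ² = 1.0991 + 3.2972 = 4.3963 ≈ 4.396

4.396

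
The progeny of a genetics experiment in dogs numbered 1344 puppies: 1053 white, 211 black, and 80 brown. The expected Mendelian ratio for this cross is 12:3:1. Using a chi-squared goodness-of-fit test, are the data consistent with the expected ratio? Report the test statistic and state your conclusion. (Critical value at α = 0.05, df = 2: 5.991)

8.870; not consistent

The 12:3:1 ratio has 16 parts, so with N = 1344 the expected counts are:
  white: 1344 × 12/16 = 1008
  black: 1344 × 3/16 = 252
  brown: 1344 × 1/16 = 84
χ² = Σ (O − E)² / E
  white: (1053 − 1008)² / 1008 = 2.0089
  black: (211 − 252)² / 252 = 6.6706
  brown: (80 − 84)² / 84 = 0.1905
χ² = 2.0089 + 6.6706 + 0.1905 = 8.870
Degrees of freedom = 3 − 1 = 2; critical value at α = 0.05 is 5.991.
Since 8.870 > 5.991, we reject the null hypothesis — the data do not fit the 12:3:1 ratio.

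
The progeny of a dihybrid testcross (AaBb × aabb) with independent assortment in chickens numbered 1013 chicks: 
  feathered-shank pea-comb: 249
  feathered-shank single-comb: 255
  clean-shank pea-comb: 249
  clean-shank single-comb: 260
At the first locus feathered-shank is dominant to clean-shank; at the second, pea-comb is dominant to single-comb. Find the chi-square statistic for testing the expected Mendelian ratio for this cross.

0.335

A dihybrid testcross with independent assortment gives a 1:1:1:1 ratio.
The 1:1:1:1 ratio has 4 parts, so with N = 1013 the expected counts are:
  feathered-shank pea-comb: 1013 × 1/4 = 253.25
  feathered-shank single-comb: 1013 × 1/4 = 253.25
  clean-shank pea-comb: 1013 × 1/4 = 253.25
  clean-shank single-comb: 1013 × 1/4 = 253.25
χ² = Σ (O − E)² / E
  feathered-shank pea-comb: (249 − 253.25)² / 253.25 = 0.0713
  feathered-shank single-comb: (255 − 253.25)² / 253.25 = 0.0121
  clean-shank pea-comb: (249 − 253.25)² / 253.25 = 0.0713
  clean-shank single-comb: (260 − 253.25)² / 253.25 = 0.1799
χ² = 0.0713 + 0.0121 + 0.0713 + 0.1799 = 0.3346 ≈ 0.335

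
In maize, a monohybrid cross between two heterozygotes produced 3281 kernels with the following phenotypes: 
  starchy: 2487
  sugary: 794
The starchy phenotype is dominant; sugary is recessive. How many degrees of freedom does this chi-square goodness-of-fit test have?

1

For a monohybrid cross between heterozygotes with complete dominance, the expected phenotypic ratio is 3:1.
A goodness-of-fit test with 2 phenotype classes has df = 2 − 1 = 1.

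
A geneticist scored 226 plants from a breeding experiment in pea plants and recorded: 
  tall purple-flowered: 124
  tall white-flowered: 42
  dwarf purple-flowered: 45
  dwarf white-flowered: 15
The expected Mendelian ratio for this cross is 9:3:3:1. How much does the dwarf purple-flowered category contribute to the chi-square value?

0.163

The 9:3:3:1 ratio has 16 parts, so with N = 226 the expected counts are:
  tall purple-flowered: 226 × 9/16 = 127.125
  tall white-flowered: 226 × 3/16 = 42.375
  dwarf purple-flowered: 226 × 3/16 = 42.375
  dwarf white-flowered: 226 × 1/16 = 14.125
Contribution of dwarf purple-flowered: (45 − 42.375)² / 42.375 = 0.1626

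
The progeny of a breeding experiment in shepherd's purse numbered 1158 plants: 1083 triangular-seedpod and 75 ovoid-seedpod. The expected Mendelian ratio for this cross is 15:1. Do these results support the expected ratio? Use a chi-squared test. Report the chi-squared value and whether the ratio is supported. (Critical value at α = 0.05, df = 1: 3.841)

0.102; consistent

The 15:1 ratio has 16 parts, so with N = 1158 the expected counts are:
  triangular-seedpod: 1158 × 15/16 = 1085.625
  ovoid-seedpod: 1158 × 1/16 = 72.375
χ² = Σ (O − E)² / E
  triangular-seedpod: (1083 − 1085.625)² / 1085.625 = 0.0063
  ovoid-seedpod: (75 − 72.375)² / 72.375 = 0.0952
χ² = 0.0063 + 0.0952 = 0.1015 ≈ 0.102
Degrees of freedom = 2 − 1 = 1; critical value at α = 0.05 is 3.841.
Since 0.102 < 3.841, we fail to reject the null hypothesis — the data are consistent with the 15:1 ratio.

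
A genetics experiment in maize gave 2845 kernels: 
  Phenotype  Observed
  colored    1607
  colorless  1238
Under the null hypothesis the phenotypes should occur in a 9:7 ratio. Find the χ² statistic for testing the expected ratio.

0.064

Expected counts for N = 2845 under a 9:7 ratio (total parts = 16):
  colored: 2845 × 9/16 = 1600.3125
  colorless: 2845 × 7/16 = 1244.6875
χ² = Σ (O − E)² / E
  colored: (1607 − 1600.3125)² / 1600.3125 = 0.0279
  colorless: (1238 − 1244.6875)² / 1244.6875 = 0.0359
χ² = 0.0279 + 0.0359 = 0.0638 ≈ 0.064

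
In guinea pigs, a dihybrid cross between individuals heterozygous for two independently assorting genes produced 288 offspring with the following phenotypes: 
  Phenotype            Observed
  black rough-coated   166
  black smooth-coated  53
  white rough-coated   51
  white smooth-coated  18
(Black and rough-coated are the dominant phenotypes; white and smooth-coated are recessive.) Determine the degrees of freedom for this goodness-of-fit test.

3

A dihybrid F₂ with independent assortment and complete dominance at both loci gives a 9:3:3:1 phenotypic ratio.
A goodness-of-fit test with 4 phenotype classes has df = 4 − 1 = 3.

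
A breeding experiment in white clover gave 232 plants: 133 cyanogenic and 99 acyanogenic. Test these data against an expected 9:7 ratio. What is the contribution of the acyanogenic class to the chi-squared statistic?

Total ratio parts = 16. Expected numbers out of 232:
  cyanogenic: 232 × 9/16 = 130.5
  acyanogenic: 232 × 7/16 = 101.5
Contribution of acyanogenic: (99 − 101.5)² / 101.5 = 0.0616

0.062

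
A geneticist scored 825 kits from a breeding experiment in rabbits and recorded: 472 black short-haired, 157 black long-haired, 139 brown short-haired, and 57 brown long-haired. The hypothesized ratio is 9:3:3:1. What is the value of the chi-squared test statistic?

2.335

The 9:3:3:1 ratio has 16 parts, so with N = 825 the expected counts are:
  black short-haired: 825 × 9/16 = 464.0625
  black long-haired: 825 × 3/16 = 154.6875
  brown short-haired: 825 × 3/16 = 154.6875
  brown long-haired: 825 × 1/16 = 51.5625
χ² = Σ (O − E)² / E
  black short-haired: (472 − 464.0625)² / 464.0625 = 0.1358
  black long-haired: (157 − 154.6875)² / 154.6875 = 0.0346
  brown short-haired: (139 − 154.6875)² / 154.6875 = 1.5909
  brown long-haired: (57 − 51.5625)² / 51.5625 = 0.5734
χ² = 0.1358 + 0.0346 + 1.5909 + 0.5734 = 2.3347 ≈ 2.335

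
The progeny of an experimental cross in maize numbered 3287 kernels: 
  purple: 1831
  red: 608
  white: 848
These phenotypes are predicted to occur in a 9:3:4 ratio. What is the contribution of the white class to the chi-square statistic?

Total ratio parts = 16. Expected numbers out of 3287:
  purple: 3287 × 9/16 = 1848.9375
  red: 3287 × 3/16 = 616.3125
  white: 3287 × 4/16 = 821.75
Contribution of white: (848 − 821.75)² / 821.75 = 0.8385

0.839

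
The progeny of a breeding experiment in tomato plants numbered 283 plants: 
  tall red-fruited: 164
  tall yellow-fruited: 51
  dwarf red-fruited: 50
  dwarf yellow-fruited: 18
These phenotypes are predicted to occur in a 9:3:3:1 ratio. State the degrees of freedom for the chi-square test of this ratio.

A goodness-of-fit test with 4 phenotype classes has df = 4 − 1 = 3.

3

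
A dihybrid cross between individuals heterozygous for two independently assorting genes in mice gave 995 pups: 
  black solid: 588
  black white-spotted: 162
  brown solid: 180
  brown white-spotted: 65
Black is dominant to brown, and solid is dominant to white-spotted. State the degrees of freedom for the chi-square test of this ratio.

A dihybrid F₂ with independent assortment and complete dominance at both loci gives a 9:3:3:1 phenotypic ratio.
A goodness-of-fit test with 4 phenotype classes has df = 4 − 1 = 3.

3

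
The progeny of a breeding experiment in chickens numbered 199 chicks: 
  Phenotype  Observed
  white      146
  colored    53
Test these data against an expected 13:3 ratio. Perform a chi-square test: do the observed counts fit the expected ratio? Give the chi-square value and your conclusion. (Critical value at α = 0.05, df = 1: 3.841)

8.118; not consistent

Expected counts for N = 199 under a 13:3 ratio (total parts = 16):
  white: 199 × 13/16 = 161.6875
  colored: 199 × 3/16 = 37.3125
χ² = Σ (O − E)² / E
  white: (146 − 161.6875)² / 161.6875 = 1.5221
  colored: (53 − 37.3125)² / 37.3125 = 6.5956
χ² = 1.5221 + 6.5956 = 8.1177 ≈ 8.118
Degrees of freedom = 2 − 1 = 1; critical value at α = 0.05 is 3.841.
Since 8.118 > 3.841, we reject the null hypothesis — the data do not fit the 13:3 ratio.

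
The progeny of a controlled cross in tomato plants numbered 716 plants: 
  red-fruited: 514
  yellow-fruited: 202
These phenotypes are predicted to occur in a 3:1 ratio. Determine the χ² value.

3.940

The 3:1 ratio has 4 parts, so with N = 716 the expected counts are:
  red-fruited: 716 × 3/4 = 537
  yellow-fruited: 716 × 1/4 = 179
χ² = Σ (O − E)² / E
  red-fruited: (514 − 537)² / 537 = 0.9851
  yellow-fruited: (202 − 179)² / 179 = 2.9553
χ² = 0.9851 + 2.9553 = 3.9404 ≈ 3.940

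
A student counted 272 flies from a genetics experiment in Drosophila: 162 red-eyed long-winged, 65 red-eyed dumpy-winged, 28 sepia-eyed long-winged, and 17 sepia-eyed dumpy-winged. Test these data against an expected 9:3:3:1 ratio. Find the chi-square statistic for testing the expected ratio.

Expected counts for N = 272 under a 9:3:3:1 ratio (total parts = 16):
  red-eyed long-winged: 272 × 9/16 = 153
  red-eyed dumpy-winged: 272 × 3/16 = 51
  sepia-eyed long-winged: 272 × 3/16 = 51
  sepia-eyed dumpy-winged: 272 × 1/16 = 17
χ² = Σ (O − E)² / E
  red-eyed long-winged: (162 − 153)² / 153 = 0.5294
  red-eyed dumpy-winged: (65 − 51)² / 51 = 3.8431
  sepia-eyed long-winged: (28 − 51)² / 51 = 10.3725
  sepia-eyed dumpy-winged: (17 − 17)² / 17 = 0.0000
χ² = 0.5294 + 3.8431 + 10.3725 + 0.0000 = 14.745

14.745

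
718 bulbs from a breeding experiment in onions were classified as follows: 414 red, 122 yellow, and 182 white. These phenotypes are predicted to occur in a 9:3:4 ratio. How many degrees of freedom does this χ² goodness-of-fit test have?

2

A goodness-of-fit test with 3 phenotype classes has df = 3 − 1 = 2.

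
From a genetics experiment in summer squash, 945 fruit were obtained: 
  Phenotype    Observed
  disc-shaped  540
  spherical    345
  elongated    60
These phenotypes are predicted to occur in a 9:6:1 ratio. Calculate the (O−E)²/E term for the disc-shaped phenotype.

0.134

The 9:6:1 ratio has 16 parts, so with N = 945 the expected counts are:
  disc-shaped: 945 × 9/16 = 531.5625
  spherical: 945 × 6/16 = 354.375
  elongated: 945 × 1/16 = 59.0625
Contribution of disc-shaped: (540 − 531.5625)² / 531.5625 = 0.1339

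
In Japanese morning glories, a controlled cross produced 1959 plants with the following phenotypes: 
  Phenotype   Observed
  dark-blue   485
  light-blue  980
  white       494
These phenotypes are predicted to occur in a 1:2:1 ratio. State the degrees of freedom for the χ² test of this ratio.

A goodness-of-fit test with 3 phenotype classes has df = 3 − 1 = 2.

2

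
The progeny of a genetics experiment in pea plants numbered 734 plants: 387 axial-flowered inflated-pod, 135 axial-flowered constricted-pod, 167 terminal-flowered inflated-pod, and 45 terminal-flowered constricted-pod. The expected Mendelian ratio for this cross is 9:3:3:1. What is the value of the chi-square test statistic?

7.958

The 9:3:3:1 ratio has 16 parts, so with N = 734 the expected counts are:
  axial-flowered inflated-pod: 734 × 9/16 = 412.875
  axial-flowered constricted-pod: 734 × 3/16 = 137.625
  terminal-flowered inflated-pod: 734 × 3/16 = 137.625
  terminal-flowered constricted-pod: 734 × 1/16 = 45.875
χ² = Σ (O − E)² / E
  axial-flowered inflated-pod: (387 − 412.875)² / 412.875 = 1.6216
  axial-flowered constricted-pod: (135 − 137.625)² / 137.625 = 0.0501
  terminal-flowered inflated-pod: (167 − 137.625)² / 137.625 = 6.2699
  terminal-flowered constricted-pod: (45 − 45.875)² / 45.875 = 0.0167
χ² = 1.6216 + 0.0501 + 6.2699 + 0.0167 = 7.9583 ≈ 7.958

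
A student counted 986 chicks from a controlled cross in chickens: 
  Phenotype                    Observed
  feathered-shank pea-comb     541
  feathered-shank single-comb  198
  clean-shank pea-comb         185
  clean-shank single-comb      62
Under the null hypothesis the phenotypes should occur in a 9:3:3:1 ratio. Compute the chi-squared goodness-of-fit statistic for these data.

Expected counts for N = 986 under a 9:3:3:1 ratio (total parts = 16):
  feathered-shank pea-comb: 986 × 9/16 = 554.625
  feathered-shank single-comb: 986 × 3/16 = 184.875
  clean-shank pea-comb: 986 × 3/16 = 184.875
  clean-shank single-comb: 986 × 1/16 = 61.625
χ² = Σ (O − E)² / E
  feathered-shank pea-comb: (541 − 554.625)² / 554.625 = 0.3347
  feathered-shank single-comb: (198 − 184.875)² / 184.875 = 0.9318
  clean-shank pea-comb: (185 − 184.875)² / 184.875 = 0.0001
  clean-shank single-comb: (62 − 61.625)² / 61.625 = 0.0023
χ² = 0.3347 + 0.9318 + 0.0001 + 0.0023 = 1.2689 ≈ 1.269

1.269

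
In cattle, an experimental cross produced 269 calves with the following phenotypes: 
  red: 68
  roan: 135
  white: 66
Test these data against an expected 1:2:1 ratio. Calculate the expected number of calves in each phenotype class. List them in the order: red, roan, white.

67.25, 134.5, 67.25

Expected counts for N = 269 under a 1:2:1 ratio (total parts = 4):
  red: 269 × 1/4 = 67.25
  roan: 269 × 2/4 = 134.5
  white: 269 × 1/4 = 67.25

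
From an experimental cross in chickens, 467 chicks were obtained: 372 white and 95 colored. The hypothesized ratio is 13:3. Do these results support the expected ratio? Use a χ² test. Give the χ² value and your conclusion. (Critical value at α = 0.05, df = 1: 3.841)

The 13:3 ratio has 16 parts, so with N = 467 the expected counts are:
  white: 467 × 13/16 = 379.4375
  colored: 467 × 3/16 = 87.5625
χ² = Σ (O − E)² / E
  white: (372 − 379.4375)² / 379.4375 = 0.1458
  colored: (95 − 87.5625)² / 87.5625 = 0.6317
χ² = 0.1458 + 0.6317 = 0.7775 ≈ 0.778
Degrees of freedom = 2 − 1 = 1; critical value at α = 0.05 is 3.841.
Since 0.778 < 3.841, we fail to reject the null hypothesis — the data are consistent with the 13:3 ratio.

0.778; consistent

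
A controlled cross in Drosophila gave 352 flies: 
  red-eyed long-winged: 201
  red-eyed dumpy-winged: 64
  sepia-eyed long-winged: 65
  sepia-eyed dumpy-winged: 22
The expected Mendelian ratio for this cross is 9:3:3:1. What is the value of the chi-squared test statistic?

0.121

The 9:3:3:1 ratio has 16 parts, so with N = 352 the expected counts are:
  red-eyed long-winged: 352 × 9/16 = 198
  red-eyed dumpy-winged: 352 × 3/16 = 66
  sepia-eyed long-winged: 352 × 3/16 = 66
  sepia-eyed dumpy-winged: 352 × 1/16 = 22
χ² = Σ (O − E)² / E
  red-eyed long-winged: (201 − 198)² / 198 = 0.0455
  red-eyed dumpy-winged: (64 − 66)² / 66 = 0.0606
  sepia-eyed long-winged: (65 − 66)² / 66 = 0.0152
  sepia-eyed dumpy-winged: (22 − 22)² / 22 = 0.0000
χ² = 0.0455 + 0.0606 + 0.0152 + 0.0000 = 0.1213 ≈ 0.121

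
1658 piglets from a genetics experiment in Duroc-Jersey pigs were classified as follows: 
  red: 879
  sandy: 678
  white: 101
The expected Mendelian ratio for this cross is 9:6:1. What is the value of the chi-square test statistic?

8.239

The 9:6:1 ratio has 16 parts, so with N = 1658 the expected counts are:
  red: 1658 × 9/16 = 932.625
  sandy: 1658 × 6/16 = 621.75
  white: 1658 × 1/16 = 103.625
χ² = Σ (O − E)² / E
  red: (879 − 932.625)² / 932.625 = 3.0834
  sandy: (678 − 621.75)² / 621.75 = 5.0890
  white: (101 − 103.625)² / 103.625 = 0.0665
χ² = 3.0834 + 5.0890 + 0.0665 = 8.2389 ≈ 8.239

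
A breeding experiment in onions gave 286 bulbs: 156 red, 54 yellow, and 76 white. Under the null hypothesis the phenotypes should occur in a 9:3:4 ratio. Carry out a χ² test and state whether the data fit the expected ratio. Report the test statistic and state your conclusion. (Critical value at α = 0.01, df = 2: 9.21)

The 9:3:4 ratio has 16 parts, so with N = 286 the expected counts are:
  red: 286 × 9/16 = 160.875
  yellow: 286 × 3/16 = 53.625
  white: 286 × 4/16 = 71.5
χ² = Σ (O − E)² / E
  red: (156 − 160.875)² / 160.875 = 0.1477
  yellow: (54 − 53.625)² / 53.625 = 0.0026
  white: (76 − 71.5)² / 71.5 = 0.2832
χ² = 0.1477 + 0.0026 + 0.2832 = 0.4335 ≈ 0.434
Degrees of freedom = 3 − 1 = 2; critical value at α = 0.01 is 9.21.
Since 0.434 < 9.21, we fail to reject the null hypothesis — the data are consistent with the 9:3:4 ratio.

0.434; consistent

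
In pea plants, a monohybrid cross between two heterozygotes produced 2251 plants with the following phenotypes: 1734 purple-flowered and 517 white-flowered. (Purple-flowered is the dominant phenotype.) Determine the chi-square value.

For a monohybrid cross between heterozygotes with complete dominance, the expected phenotypic ratio is 3:1.
Under the 3:1 hypothesis (Σ ratio = 4, N = 2251):
  purple-flowered: 2251 × 3/4 = 1688.25
  white-flowered: 2251 × 1/4 = 562.75
χ² = Σ (O − E)² / E
  purple-flowered: (1734 − 1688.25)² / 1688.25 = 1.2398
  white-flowered: (517 − 562.75)² / 562.75 = 3.7193
χ² = 1.2398 + 3.7193 = 4.9591 ≈ 4.959

4.959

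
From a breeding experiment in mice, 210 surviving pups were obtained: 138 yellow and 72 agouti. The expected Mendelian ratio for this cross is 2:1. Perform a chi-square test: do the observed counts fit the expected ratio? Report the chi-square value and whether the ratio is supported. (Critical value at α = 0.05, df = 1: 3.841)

The 2:1 ratio has 3 parts, so with N = 210 the expected counts are:
  yellow: 210 × 2/3 = 140
  agouti: 210 × 1/3 = 70
χ² = Σ (O − E)² / E
  yellow: (138 − 140)² / 140 = 0.0286
  agouti: (72 − 70)² / 70 = 0.0571
χ² = 0.0286 + 0.0571 = 0.0857 ≈ 0.086
Degrees of freedom = 2 − 1 = 1; critical value at α = 0.05 is 3.841.
Since 0.086 < 3.841, we fail to reject the null hypothesis — the data are consistent with the 2:1 ratio.

0.086; consistent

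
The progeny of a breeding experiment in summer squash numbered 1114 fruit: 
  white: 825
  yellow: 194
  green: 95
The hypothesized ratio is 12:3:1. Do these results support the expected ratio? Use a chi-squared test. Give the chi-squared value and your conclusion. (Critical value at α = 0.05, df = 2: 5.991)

10.439; not consistent

The 12:3:1 ratio has 16 parts, so with N = 1114 the expected counts are:
  white: 1114 × 12/16 = 835.5
  yellow: 1114 × 3/16 = 208.875
  green: 1114 × 1/16 = 69.625
χ² = Σ (O − E)² / E
  white: (825 − 835.5)² / 835.5 = 0.1320
  yellow: (194 − 208.875)² / 208.875 = 1.0593
  green: (95 − 69.625)² / 69.625 = 9.2480
χ² = 0.1320 + 1.0593 + 9.2480 = 10.4393 ≈ 10.439
Degrees of freedom = 3 − 1 = 2; critical value at α = 0.05 is 5.991.
Since 10.439 > 5.991, we reject the null hypothesis — the data do not fit the 12:3:1 ratio.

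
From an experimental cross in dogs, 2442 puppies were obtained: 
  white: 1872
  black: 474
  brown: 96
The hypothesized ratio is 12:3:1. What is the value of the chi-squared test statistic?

22.472

Total ratio parts = 16. Expected numbers out of 2442:
  white: 2442 × 12/16 = 1831.5
  black: 2442 × 3/16 = 457.875
  brown: 2442 × 1/16 = 152.625
χ² = Σ (O − E)² / E
  white: (1872 − 1831.5)² / 1831.5 = 0.8956
  black: (474 − 457.875)² / 457.875 = 0.5679
  brown: (96 − 152.625)² / 152.625 = 21.0083
χ² = 0.8956 + 0.5679 + 21.0083 = 22.4718 ≈ 22.472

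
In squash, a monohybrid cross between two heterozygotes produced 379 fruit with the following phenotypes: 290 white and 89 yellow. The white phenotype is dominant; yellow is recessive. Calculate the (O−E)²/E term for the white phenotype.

0.116

For a monohybrid cross between heterozygotes with complete dominance, the expected phenotypic ratio is 3:1.
The 3:1 ratio has 4 parts, so with N = 379 the expected counts are:
  white: 379 × 3/4 = 284.25
  yellow: 379 × 1/4 = 94.75
Contribution of white: (290 − 284.25)² / 284.25 = 0.1163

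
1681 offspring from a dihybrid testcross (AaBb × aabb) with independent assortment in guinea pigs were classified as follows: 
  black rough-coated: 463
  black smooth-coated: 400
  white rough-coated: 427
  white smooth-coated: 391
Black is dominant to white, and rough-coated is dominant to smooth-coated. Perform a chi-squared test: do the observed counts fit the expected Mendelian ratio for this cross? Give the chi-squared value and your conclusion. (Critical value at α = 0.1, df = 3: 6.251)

A dihybrid testcross with independent assortment gives a 1:1:1:1 ratio.
Total ratio parts = 4. Expected numbers out of 1681:
  black rough-coated: 1681 × 1/4 = 420.25
  black smooth-coated: 1681 × 1/4 = 420.25
  white rough-coated: 1681 × 1/4 = 420.25
  white smooth-coated: 1681 × 1/4 = 420.25
χ² = Σ (O − E)² / E
  black rough-coated: (463 − 420.25)² / 420.25 = 4.3488
  black smooth-coated: (400 − 420.25)² / 420.25 = 0.9758
  white rough-coated: (427 − 420.25)² / 420.25 = 0.1084
  white smooth-coated: (391 − 420.25)² / 420.25 = 2.0358
χ² = 4.3488 + 0.9758 + 0.1084 + 2.0358 = 7.4688 ≈ 7.469
Degrees of freedom = 4 − 1 = 3; critical value at α = 0.1 is 6.251.
Since 7.469 > 6.251, we reject the null hypothesis — the data do not fit the 1:1:1:1 ratio.

7.469; not consistent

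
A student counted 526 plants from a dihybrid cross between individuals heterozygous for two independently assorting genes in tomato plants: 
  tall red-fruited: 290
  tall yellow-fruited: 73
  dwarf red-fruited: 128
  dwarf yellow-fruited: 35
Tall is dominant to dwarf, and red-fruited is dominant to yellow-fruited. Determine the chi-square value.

A dihybrid F₂ with independent assortment and complete dominance at both loci gives a 9:3:3:1 phenotypic ratio.
Expected counts for N = 526 under a 9:3:3:1 ratio (total parts = 16):
  tall red-fruited: 526 × 9/16 = 295.875
  tall yellow-fruited: 526 × 3/16 = 98.625
  dwarf red-fruited: 526 × 3/16 = 98.625
  dwarf yellow-fruited: 526 × 1/16 = 32.875
χ² = Σ (O − E)² / E
  tall red-fruited: (290 − 295.875)² / 295.875 = 0.1167
  tall yellow-fruited: (73 − 98.625)² / 98.625 = 6.6580
  dwarf red-fruited: (128 − 98.625)² / 98.625 = 8.7492
  dwarf yellow-fruited: (35 − 32.875)² / 32.875 = 0.1374
χ² = 0.1167 + 6.6580 + 8.7492 + 0.1374 = 15.6613 ≈ 15.661

15.661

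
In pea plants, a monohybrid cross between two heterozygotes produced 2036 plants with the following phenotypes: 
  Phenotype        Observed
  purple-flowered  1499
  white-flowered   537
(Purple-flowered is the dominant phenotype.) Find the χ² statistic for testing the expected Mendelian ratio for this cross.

For a monohybrid cross between heterozygotes with complete dominance, the expected phenotypic ratio is 3:1.
The 3:1 ratio has 4 parts, so with N = 2036 the expected counts are:
  purple-flowered: 2036 × 3/4 = 1527
  white-flowered: 2036 × 1/4 = 509
χ² = Σ (O − E)² / E
  purple-flowered: (1499 − 1527)² / 1527 = 0.5134
  white-flowered: (537 − 509)² / 509 = 1.5403
χ² = 0.5134 + 1.5403 = 2.0537 ≈ 2.054

2.054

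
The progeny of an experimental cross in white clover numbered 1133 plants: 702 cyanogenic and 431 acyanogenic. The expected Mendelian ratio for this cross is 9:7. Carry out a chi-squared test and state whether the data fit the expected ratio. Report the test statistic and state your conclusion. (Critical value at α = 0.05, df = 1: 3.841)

15.008; not consistent

Expected counts for N = 1133 under a 9:7 ratio (total parts = 16):
  cyanogenic: 1133 × 9/16 = 637.3125
  acyanogenic: 1133 × 7/16 = 495.6875
χ² = Σ (O − E)² / E
  cyanogenic: (702 − 637.3125)² / 637.3125 = 6.5658
  acyanogenic: (431 − 495.6875)² / 495.6875 = 8.4418
χ² = 6.5658 + 8.4418 = 15.0076 ≈ 15.008
Degrees of freedom = 2 − 1 = 1; critical value at α = 0.05 is 3.841.
Since 15.008 > 3.841, we reject the null hypothesis — the data do not fit the 9:7 ratio.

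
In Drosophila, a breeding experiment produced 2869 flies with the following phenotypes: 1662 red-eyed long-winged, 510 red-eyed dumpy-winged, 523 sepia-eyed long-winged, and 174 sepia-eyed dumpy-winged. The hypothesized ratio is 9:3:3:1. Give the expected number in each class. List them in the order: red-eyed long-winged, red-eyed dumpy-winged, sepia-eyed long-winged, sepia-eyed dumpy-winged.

Total ratio parts = 16. Expected numbers out of 2869:
  red-eyed long-winged: 2869 × 9/16 = 1613.8125
  red-eyed dumpy-winged: 2869 × 3/16 = 537.9375
  sepia-eyed long-winged: 2869 × 3/16 = 537.9375
  sepia-eyed dumpy-winged: 2869 × 1/16 = 179.3125

1613.8125, 537.9375, 537.9375, 179.3125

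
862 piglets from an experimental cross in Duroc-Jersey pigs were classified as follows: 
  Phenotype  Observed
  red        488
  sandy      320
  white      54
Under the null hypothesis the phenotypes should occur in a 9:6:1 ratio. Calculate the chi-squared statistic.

Expected counts for N = 862 under a 9:6:1 ratio (total parts = 16):
  red: 862 × 9/16 = 484.875
  sandy: 862 × 6/16 = 323.25
  white: 862 × 1/16 = 53.875
χ² = Σ (O − E)² / E
  red: (488 − 484.875)² / 484.875 = 0.0201
  sandy: (320 − 323.25)² / 323.25 = 0.0327
  white: (54 − 53.875)² / 53.875 = 0.0003
χ² = 0.0201 + 0.0327 + 0.0003 = 0.0531 ≈ 0.053

0.053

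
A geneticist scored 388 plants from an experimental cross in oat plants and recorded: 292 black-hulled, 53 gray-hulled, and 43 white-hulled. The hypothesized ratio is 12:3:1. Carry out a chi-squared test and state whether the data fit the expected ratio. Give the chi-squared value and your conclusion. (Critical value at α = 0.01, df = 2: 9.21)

Expected counts for N = 388 under a 12:3:1 ratio (total parts = 16):
  black-hulled: 388 × 12/16 = 291
  gray-hulled: 388 × 3/16 = 72.75
  white-hulled: 388 × 1/16 = 24.25
χ² = Σ (O − E)² / E
  black-hulled: (292 − 291)² / 291 = 0.0034
  gray-hulled: (53 − 72.75)² / 72.75 = 5.3617
  white-hulled: (43 − 24.25)² / 24.25 = 14.4974
χ² = 0.0034 + 5.3617 + 14.4974 = 19.8625 ≈ 19.863
Degrees of freedom = 3 − 1 = 2; critical value at α = 0.01 is 9.21.
Since 19.863 > 9.21, we reject the null hypothesis — the data do not fit the 12:3:1 ratio.

19.863; not consistent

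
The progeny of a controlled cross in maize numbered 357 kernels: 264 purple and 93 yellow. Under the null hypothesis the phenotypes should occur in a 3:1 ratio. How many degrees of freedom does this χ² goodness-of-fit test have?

A goodness-of-fit test with 2 phenotype classes has df = 2 − 1 = 1.

1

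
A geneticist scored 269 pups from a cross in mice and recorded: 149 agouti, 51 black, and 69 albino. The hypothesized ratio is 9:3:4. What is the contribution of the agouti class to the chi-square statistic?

0.035

Expected counts for N = 269 under a 9:3:4 ratio (total parts = 16):
  agouti: 269 × 9/16 = 151.3125
  black: 269 × 3/16 = 50.4375
  albino: 269 × 4/16 = 67.25
Contribution of agouti: (149 − 151.3125)² / 151.3125 = 0.0353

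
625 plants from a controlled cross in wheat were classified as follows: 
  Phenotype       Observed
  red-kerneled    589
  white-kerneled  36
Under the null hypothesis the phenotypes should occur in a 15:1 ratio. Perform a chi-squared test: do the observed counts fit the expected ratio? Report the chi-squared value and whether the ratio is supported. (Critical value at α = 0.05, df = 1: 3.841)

0.256; consistent

Expected counts for N = 625 under a 15:1 ratio (total parts = 16):
  red-kerneled: 625 × 15/16 = 585.9375
  white-kerneled: 625 × 1/16 = 39.0625
χ² = Σ (O − E)² / E
  red-kerneled: (589 − 585.9375)² / 585.9375 = 0.0160
  white-kerneled: (36 − 39.0625)² / 39.0625 = 0.2401
χ² = 0.0160 + 0.2401 = 0.2561 ≈ 0.256
Degrees of freedom = 2 − 1 = 1; critical value at α = 0.05 is 3.841.
Since 0.256 < 3.841, we fail to reject the null hypothesis — the data are consistent with the 15:1 ratio.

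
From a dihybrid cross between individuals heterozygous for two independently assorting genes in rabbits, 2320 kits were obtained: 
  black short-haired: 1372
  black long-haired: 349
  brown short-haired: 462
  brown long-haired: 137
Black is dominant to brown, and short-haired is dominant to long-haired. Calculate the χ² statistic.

22.559

A dihybrid F₂ with independent assortment and complete dominance at both loci gives a 9:3:3:1 phenotypic ratio.
Under the 9:3:3:1 hypothesis (Σ ratio = 16, N = 2320):
  black short-haired: 2320 × 9/16 = 1305
  black long-haired: 2320 × 3/16 = 435
  brown short-haired: 2320 × 3/16 = 435
  brown long-haired: 2320 × 1/16 = 145
χ² = Σ (O − E)² / E
  black short-haired: (1372 − 1305)² / 1305 = 3.4398
  black long-haired: (349 − 435)² / 435 = 17.0023
  brown short-haired: (462 − 435)² / 435 = 1.6759
  brown long-haired: (137 − 145)² / 145 = 0.4414
χ² = 3.4398 + 17.0023 + 1.6759 + 0.4414 = 22.5594 ≈ 22.559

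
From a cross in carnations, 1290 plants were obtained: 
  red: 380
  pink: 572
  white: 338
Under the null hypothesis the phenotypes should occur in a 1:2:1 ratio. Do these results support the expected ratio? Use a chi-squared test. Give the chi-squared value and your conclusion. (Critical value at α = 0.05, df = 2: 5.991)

Under the 1:2:1 hypothesis (Σ ratio = 4, N = 1290):
  red: 1290 × 1/4 = 322.5
  pink: 1290 × 2/4 = 645
  white: 1290 × 1/4 = 322.5
χ² = Σ (O − E)² / E
  red: (380 − 322.5)² / 322.5 = 10.2519
  pink: (572 − 645)² / 645 = 8.2620
  white: (338 − 322.5)² / 322.5 = 0.7450
χ² = 10.2519 + 8.2620 + 0.7450 = 19.2589 ≈ 19.259
Degrees of freedom = 3 − 1 = 2; critical value at α = 0.05 is 5.991.
Since 19.259 > 5.991, we reject the null hypothesis — the data do not fit the 1:2:1 ratio.

19.259; not consistent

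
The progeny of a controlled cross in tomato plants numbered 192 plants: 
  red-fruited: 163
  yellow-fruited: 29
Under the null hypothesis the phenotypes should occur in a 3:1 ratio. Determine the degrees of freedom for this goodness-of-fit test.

A goodness-of-fit test with 2 phenotype classes has df = 2 − 1 = 1.

1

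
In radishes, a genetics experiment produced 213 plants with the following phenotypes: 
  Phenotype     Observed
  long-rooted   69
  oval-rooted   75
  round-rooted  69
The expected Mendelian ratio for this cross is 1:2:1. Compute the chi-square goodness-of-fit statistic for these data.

Under the 1:2:1 hypothesis (Σ ratio = 4, N = 213):
  long-rooted: 213 × 1/4 = 53.25
  oval-rooted: 213 × 2/4 = 106.5
  round-rooted: 213 × 1/4 = 53.25
χ² = Σ (O − E)² / E
  long-rooted: (69 − 53.25)² / 53.25 = 4.6585
  oval-rooted: (75 − 106.5)² / 106.5 = 9.3169
  round-rooted: (69 − 53.25)² / 53.25 = 4.6585
χ² = 4.6585 + 9.3169 + 4.6585 = 18.6339 ≈ 18.634

18.634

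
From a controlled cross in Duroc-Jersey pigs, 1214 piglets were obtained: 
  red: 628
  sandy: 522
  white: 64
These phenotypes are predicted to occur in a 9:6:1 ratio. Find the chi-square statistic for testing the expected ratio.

16.055

The 9:6:1 ratio has 16 parts, so with N = 1214 the expected counts are:
  red: 1214 × 9/16 = 682.875
  sandy: 1214 × 6/16 = 455.25
  white: 1214 × 1/16 = 75.875
χ² = Σ (O − E)² / E
  red: (628 − 682.875)² / 682.875 = 4.4097
  sandy: (522 − 455.25)² / 455.25 = 9.7871
  white: (64 − 75.875)² / 75.875 = 1.8585
χ² = 4.4097 + 9.7871 + 1.8585 = 16.0553 ≈ 16.055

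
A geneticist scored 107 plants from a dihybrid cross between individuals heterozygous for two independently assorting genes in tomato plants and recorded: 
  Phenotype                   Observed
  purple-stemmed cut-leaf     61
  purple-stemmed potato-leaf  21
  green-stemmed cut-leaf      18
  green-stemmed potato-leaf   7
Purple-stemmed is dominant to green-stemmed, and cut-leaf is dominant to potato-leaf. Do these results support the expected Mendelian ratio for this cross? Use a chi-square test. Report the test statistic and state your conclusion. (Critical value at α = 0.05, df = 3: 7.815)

0.281; consistent

A dihybrid F₂ with independent assortment and complete dominance at both loci gives a 9:3:3:1 phenotypic ratio.
Expected counts for N = 107 under a 9:3:3:1 ratio (total parts = 16):
  purple-stemmed cut-leaf: 107 × 9/16 = 60.1875
  purple-stemmed potato-leaf: 107 × 3/16 = 20.0625
  green-stemmed cut-leaf: 107 × 3/16 = 20.0625
  green-stemmed potato-leaf: 107 × 1/16 = 6.6875
χ² = Σ (O − E)² / E
  purple-stemmed cut-leaf: (61 − 60.1875)² / 60.1875 = 0.0110
  purple-stemmed potato-leaf: (21 − 20.0625)² / 20.0625 = 0.0438
  green-stemmed cut-leaf: (18 − 20.0625)² / 20.0625 = 0.2120
  green-stemmed potato-leaf: (7 − 6.6875)² / 6.6875 = 0.0146
χ² = 0.0110 + 0.0438 + 0.2120 + 0.0146 = 0.2814 ≈ 0.281
Degrees of freedom = 4 − 1 = 3; critical value at α = 0.05 is 7.815.
Since 0.281 < 7.815, we fail to reject the null hypothesis — the data are consistent with the 9:3:3:1 ratio.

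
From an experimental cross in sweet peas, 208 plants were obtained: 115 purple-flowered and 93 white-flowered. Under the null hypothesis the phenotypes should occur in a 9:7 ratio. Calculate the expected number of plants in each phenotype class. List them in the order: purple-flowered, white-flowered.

The 9:7 ratio has 16 parts, so with N = 208 the expected counts are:
  purple-flowered: 208 × 9/16 = 117
  white-flowered: 208 × 7/16 = 91

117, 91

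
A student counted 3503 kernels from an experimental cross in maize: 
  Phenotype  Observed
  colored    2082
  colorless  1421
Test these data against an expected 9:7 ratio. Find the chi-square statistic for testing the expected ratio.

The 9:7 ratio has 16 parts, so with N = 3503 the expected counts are:
  colored: 3503 × 9/16 = 1970.4375
  colorless: 3503 × 7/16 = 1532.5625
χ² = Σ (O − E)² / E
  colored: (2082 − 1970.4375)² / 1970.4375 = 6.3165
  colorless: (1421 − 1532.5625)² / 1532.5625 = 8.1212
χ² = 6.3165 + 8.1212 = 14.4377 ≈ 14.438

14.438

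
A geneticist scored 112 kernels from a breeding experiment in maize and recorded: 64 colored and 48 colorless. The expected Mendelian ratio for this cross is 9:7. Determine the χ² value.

0.036

Total ratio parts = 16. Expected numbers out of 112:
  colored: 112 × 9/16 = 63
  colorless: 112 × 7/16 = 49
χ² = Σ (O − E)² / E
  colored: (64 − 63)² / 63 = 0.0159
  colorless: (48 − 49)² / 49 = 0.0204
χ² = 0.0159 + 0.0204 = 0.0363 ≈ 0.036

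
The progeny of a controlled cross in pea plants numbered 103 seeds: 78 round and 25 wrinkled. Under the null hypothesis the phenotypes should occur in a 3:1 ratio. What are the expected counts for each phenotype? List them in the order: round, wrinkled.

Total ratio parts = 4. Expected numbers out of 103:
  round: 103 × 3/4 = 77.25
  wrinkled: 103 × 1/4 = 25.75

77.25, 25.75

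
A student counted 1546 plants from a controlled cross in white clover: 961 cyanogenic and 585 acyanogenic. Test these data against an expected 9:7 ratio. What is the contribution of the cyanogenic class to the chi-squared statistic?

9.601

Under the 9:7 hypothesis (Σ ratio = 16, N = 1546):
  cyanogenic: 1546 × 9/16 = 869.625
  acyanogenic: 1546 × 7/16 = 676.375
Contribution of cyanogenic: (961 − 869.625)² / 869.625 = 9.6011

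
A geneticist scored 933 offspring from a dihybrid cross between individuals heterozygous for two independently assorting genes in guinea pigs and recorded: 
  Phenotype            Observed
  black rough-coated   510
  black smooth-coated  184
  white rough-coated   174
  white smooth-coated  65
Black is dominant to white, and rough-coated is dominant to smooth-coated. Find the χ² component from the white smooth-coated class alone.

0.767

A dihybrid F₂ with independent assortment and complete dominance at both loci gives a 9:3:3:1 phenotypic ratio.
Under the 9:3:3:1 hypothesis (Σ ratio = 16, N = 933):
  black rough-coated: 933 × 9/16 = 524.8125
  black smooth-coated: 933 × 3/16 = 174.9375
  white rough-coated: 933 × 3/16 = 174.9375
  white smooth-coated: 933 × 1/16 = 58.3125
Contribution of white smooth-coated: (65 − 58.3125)² / 58.3125 = 0.7669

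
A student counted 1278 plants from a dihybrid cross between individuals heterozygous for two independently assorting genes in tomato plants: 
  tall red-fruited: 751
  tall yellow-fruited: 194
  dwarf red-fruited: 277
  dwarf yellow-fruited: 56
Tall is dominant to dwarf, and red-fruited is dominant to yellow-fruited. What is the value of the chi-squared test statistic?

23.089

A dihybrid F₂ with independent assortment and complete dominance at both loci gives a 9:3:3:1 phenotypic ratio.
Under the 9:3:3:1 hypothesis (Σ ratio = 16, N = 1278):
  tall red-fruited: 1278 × 9/16 = 718.875
  tall yellow-fruited: 1278 × 3/16 = 239.625
  dwarf red-fruited: 1278 × 3/16 = 239.625
  dwarf yellow-fruited: 1278 × 1/16 = 79.875
χ² = Σ (O − E)² / E
  tall red-fruited: (751 − 718.875)² / 718.875 = 1.4356
  tall yellow-fruited: (194 − 239.625)² / 239.625 = 8.6871
  dwarf red-fruited: (277 − 239.625)² / 239.625 = 5.8295
  dwarf yellow-fruited: (56 − 79.875)² / 79.875 = 7.1363
χ² = 1.4356 + 8.6871 + 5.8295 + 7.1363 = 23.0885 ≈ 23.089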